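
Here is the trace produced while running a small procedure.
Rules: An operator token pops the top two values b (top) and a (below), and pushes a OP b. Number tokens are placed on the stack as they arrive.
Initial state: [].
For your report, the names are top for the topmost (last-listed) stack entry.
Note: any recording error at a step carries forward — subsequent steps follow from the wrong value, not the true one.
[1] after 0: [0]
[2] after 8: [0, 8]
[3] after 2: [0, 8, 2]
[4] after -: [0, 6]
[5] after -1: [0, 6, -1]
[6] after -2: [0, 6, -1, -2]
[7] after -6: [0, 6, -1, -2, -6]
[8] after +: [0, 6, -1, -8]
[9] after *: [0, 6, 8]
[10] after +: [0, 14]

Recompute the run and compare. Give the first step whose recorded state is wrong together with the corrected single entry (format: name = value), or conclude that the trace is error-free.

no error

Recomputing the run from the initial state:
step 1: [0]
step 2: [0, 8]
step 3: [0, 8, 2]
step 4: [0, 6]
step 5: [0, 6, -1]
step 6: [0, 6, -1, -2]
step 7: [0, 6, -1, -2, -6]
step 8: [0, 6, -1, -8]
step 9: [0, 6, 8]
step 10: [0, 14]
This matches the trace at every step.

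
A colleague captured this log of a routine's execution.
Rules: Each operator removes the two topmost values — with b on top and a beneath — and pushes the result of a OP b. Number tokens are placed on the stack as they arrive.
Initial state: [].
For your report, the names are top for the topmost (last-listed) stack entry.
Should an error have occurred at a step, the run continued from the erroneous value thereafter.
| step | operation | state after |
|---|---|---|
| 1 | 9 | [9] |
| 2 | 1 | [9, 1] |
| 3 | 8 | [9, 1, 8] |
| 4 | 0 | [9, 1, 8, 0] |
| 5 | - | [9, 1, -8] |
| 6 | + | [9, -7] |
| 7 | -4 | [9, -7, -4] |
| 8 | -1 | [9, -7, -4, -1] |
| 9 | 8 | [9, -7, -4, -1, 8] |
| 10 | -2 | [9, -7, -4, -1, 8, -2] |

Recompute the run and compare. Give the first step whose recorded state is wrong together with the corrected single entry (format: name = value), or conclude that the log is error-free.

Recomputing the run from the initial state:
step 1: [9]
step 2: [9, 1]
step 3: [9, 1, 8]
step 4: [9, 1, 8, 0]
step 5: [9, 1, 8]
step 6: [9, 9]
step 7: [9, 9, -4]
step 8: [9, 9, -4, -1]
step 9: [9, 9, -4, -1, 8]
step 10: [9, 9, -4, -1, 8, -2]
The first disagreement with the log is at step 5, where the value should be top = 8.

step 5, top = 8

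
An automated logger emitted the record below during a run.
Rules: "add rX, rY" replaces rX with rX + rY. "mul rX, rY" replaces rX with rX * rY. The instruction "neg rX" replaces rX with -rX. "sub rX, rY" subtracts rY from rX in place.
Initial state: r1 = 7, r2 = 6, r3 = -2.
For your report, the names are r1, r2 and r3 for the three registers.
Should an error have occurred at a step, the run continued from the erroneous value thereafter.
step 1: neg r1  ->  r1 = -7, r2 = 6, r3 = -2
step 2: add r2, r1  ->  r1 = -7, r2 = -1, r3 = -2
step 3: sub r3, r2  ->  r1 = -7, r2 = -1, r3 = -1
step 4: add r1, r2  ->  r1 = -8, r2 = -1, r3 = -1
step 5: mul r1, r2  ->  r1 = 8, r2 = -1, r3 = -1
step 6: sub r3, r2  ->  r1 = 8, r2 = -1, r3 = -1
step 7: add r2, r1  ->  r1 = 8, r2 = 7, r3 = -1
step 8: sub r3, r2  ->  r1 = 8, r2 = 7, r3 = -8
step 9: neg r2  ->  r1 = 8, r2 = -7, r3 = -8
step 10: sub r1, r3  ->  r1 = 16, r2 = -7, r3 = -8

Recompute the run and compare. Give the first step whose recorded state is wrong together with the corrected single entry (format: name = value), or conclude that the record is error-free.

step 6, r3 = 0

Step 1: r1 = -(7) = -7 — verified.
Step 2: r2 = 6 + -7 = -1 — confirmed correct.
Step 3: r3 = -2 - -1 = -1 — same as recorded.
Step 4: r1 = -7 + -1 = -8 — in agreement.
Step 5: r1 = -8 * -1 = 8 — matches.
Step 6: r3 = -1 - -1 = 0 — the recorded entry deviates here.
The audit stops at step 6: the recorded entry is wrong and should be r3 = 0.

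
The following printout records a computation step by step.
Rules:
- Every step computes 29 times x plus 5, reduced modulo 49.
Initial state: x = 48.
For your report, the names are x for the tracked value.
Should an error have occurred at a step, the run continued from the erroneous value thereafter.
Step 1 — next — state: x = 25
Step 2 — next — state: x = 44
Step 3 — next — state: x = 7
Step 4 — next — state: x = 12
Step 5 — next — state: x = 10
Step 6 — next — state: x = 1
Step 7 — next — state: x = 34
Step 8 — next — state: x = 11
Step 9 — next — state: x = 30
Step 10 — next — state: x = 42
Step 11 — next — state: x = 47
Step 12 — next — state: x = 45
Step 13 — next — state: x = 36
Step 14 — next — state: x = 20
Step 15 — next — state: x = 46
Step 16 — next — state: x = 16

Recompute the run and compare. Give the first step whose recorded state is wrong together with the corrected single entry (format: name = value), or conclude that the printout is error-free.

step 1: x = (29*48 + 5) mod 49 = 25 -> confirmed correct
step 2: x = (29*25 + 5) mod 49 = 44 -> in agreement
step 3: x = (29*44 + 5) mod 49 = 7 -> same as recorded
step 4: x = (29*7 + 5) mod 49 = 12 -> exactly as logged
step 5: x = (29*12 + 5) mod 49 = 10 -> checks out
step 6: x = (29*10 + 5) mod 49 = 1 -> verified
step 7: x = (29*1 + 5) mod 49 = 34 -> exactly as logged
step 8: x = (29*34 + 5) mod 49 = 11 -> consistent with the printout
step 9: x = (29*11 + 5) mod 49 = 30 -> no discrepancy
step 10: x = (29*30 + 5) mod 49 = 42 -> in agreement
step 11: x = (29*42 + 5) mod 49 = 47 -> in agreement
step 12: x = (29*47 + 5) mod 49 = 45 -> in agreement
step 13: x = (29*45 + 5) mod 49 = 36 -> exactly as logged
step 14: x = (29*36 + 5) mod 49 = 20 -> confirmed correct
step 15: x = (29*20 + 5) mod 49 = 46 -> consistent with the printout
step 16: x = (29*46 + 5) mod 49 = 16 -> same as recorded
No step deviates from the rules.

no error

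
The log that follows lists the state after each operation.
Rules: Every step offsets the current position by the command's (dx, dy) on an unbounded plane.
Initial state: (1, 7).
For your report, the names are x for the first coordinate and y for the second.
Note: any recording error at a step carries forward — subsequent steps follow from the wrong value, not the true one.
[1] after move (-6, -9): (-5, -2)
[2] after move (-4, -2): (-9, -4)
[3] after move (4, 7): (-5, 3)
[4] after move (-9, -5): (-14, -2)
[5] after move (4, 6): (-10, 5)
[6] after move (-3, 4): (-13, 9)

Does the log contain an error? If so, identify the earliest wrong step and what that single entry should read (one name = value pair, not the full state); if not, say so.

Recomputing the run from the initial state:
step 1: x = -5, y = -2
step 2: x = -9, y = -4
step 3: x = -5, y = 3
step 4: x = -14, y = -2
step 5: x = -10, y = 4
step 6: x = -13, y = 8
The first disagreement with the log is at step 5, where the value should be y = 4.

step 5, y = 4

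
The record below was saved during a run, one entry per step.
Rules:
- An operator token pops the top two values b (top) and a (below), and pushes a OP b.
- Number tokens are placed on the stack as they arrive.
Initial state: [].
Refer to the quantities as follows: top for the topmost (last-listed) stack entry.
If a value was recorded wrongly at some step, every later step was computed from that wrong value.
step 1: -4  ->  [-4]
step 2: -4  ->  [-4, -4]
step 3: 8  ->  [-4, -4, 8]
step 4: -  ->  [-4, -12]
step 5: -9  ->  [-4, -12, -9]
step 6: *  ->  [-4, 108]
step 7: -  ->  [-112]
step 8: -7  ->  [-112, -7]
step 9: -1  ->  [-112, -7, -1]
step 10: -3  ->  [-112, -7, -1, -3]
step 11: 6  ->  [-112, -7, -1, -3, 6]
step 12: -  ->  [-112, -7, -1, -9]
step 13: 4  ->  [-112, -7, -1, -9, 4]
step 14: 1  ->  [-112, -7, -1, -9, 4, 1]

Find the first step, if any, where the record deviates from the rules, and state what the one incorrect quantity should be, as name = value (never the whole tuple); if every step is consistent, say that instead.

1. push -4: top = -4 (matches)
2. push -4: top = -4 (exactly as logged)
3. push 8: top = 8 (confirmed correct)
4. -4 - 8 = -12 (verified)
5. push -9: top = -9 (agrees with the record)
6. -12 * -9 = 108 (in agreement)
7. -4 - 108 = -112 (no discrepancy)
8. push -7: top = -7 (same as recorded)
9. push -1: top = -1 (consistent with the record)
10. push -3: top = -3 (confirmed correct)
11. push 6: top = 6 (checks out)
12. -3 - 6 = -9 (consistent with the record)
13. push 4: top = 4 (in agreement)
14. push 1: top = 1 (consistent with the record)
All entries verified; no error found.

no error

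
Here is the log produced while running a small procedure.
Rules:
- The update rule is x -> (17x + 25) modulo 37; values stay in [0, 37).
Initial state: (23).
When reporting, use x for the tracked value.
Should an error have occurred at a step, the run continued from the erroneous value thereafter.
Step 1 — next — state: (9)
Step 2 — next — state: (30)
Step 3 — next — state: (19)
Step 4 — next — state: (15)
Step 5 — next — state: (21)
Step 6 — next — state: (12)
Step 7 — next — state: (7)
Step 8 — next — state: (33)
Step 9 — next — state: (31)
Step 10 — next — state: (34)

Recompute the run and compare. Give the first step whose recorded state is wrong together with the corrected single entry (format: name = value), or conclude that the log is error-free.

Step 1: x = (17*23 + 25) mod 37 = 9 — no discrepancy.
Step 2: x = (17*9 + 25) mod 37 = 30 — no discrepancy.
Step 3: x = (17*30 + 25) mod 37 = 17 — first mismatch against the log.
The audit stops at step 3: the recorded entry is wrong and should be x = 17.

step 3, x = 17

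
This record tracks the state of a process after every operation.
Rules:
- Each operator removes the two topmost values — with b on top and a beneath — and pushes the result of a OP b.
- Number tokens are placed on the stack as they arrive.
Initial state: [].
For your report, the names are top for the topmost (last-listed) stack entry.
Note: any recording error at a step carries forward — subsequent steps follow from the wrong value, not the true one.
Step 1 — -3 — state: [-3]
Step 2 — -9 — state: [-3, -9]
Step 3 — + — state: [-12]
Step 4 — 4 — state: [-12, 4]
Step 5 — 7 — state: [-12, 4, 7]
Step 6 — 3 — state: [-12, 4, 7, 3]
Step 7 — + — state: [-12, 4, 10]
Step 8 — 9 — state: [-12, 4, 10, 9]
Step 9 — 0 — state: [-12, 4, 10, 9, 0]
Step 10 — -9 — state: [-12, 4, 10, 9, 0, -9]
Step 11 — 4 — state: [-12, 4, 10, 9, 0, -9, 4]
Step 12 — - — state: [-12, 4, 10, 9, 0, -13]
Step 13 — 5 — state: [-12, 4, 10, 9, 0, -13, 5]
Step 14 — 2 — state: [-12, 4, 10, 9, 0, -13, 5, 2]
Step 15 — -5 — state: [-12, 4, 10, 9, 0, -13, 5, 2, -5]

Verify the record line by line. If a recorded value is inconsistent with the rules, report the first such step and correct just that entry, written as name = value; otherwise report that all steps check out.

no error

step 1: push -3: top = -3 -> checks out
step 2: push -9: top = -9 -> exactly as logged
step 3: -3 + -9 = -12 -> verified
step 4: push 4: top = 4 -> no discrepancy
step 5: push 7: top = 7 -> matches
step 6: push 3: top = 3 -> checks out
step 7: 7 + 3 = 10 -> checks out
step 8: push 9: top = 9 -> no discrepancy
step 9: push 0: top = 0 -> exactly as logged
step 10: push -9: top = -9 -> in agreement
step 11: push 4: top = 4 -> checks out
step 12: -9 - 4 = -13 -> consistent with the record
step 13: push 5: top = 5 -> verified
step 14: push 2: top = 2 -> agrees with the record
step 15: push -5: top = -5 -> in agreement
Every step is consistent.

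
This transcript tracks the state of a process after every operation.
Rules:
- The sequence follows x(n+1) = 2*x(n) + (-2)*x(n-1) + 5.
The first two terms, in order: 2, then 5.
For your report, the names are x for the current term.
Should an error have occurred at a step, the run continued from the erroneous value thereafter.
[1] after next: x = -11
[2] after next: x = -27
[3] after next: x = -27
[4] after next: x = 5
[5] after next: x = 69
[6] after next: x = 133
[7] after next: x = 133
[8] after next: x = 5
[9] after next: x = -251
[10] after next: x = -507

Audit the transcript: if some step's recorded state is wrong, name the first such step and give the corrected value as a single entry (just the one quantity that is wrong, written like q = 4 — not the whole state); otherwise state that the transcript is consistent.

step 1, x = 11

step 1: x = 2*(5) + (-2)*(2) + (5) = 11 -> the recorded entry deviates here
The earliest wrong entry is at step 1: it should read x = 11.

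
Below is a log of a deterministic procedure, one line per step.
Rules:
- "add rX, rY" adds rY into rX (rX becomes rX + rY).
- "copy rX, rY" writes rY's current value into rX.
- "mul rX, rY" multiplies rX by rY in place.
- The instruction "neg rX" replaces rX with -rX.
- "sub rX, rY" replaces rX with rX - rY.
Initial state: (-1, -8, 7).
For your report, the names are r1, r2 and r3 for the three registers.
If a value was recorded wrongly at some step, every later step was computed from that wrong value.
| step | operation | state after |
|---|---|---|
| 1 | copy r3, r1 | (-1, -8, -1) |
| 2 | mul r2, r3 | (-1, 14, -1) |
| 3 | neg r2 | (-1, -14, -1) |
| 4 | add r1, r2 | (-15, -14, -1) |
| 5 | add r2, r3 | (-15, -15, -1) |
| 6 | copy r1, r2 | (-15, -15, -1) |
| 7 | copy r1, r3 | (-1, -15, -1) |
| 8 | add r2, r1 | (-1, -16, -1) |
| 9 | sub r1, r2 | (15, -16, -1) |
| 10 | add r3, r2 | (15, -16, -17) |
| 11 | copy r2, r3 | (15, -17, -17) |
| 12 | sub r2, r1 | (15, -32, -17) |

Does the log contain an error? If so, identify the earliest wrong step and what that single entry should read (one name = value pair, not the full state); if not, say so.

step 2, r2 = 8

step 1: r3 = -1 -> in agreement
step 2: r2 = -8 * -1 = 8 -> not what was recorded
That makes step 2 the first incorrect line — r2 = 8 is what it should show.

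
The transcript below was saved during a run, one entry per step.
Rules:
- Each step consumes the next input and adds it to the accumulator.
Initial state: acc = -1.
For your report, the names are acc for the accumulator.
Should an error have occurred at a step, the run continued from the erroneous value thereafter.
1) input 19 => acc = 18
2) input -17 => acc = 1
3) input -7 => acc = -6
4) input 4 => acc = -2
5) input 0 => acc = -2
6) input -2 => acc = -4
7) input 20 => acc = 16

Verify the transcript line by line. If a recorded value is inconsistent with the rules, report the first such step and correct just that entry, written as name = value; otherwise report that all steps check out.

step 1: acc = -1 + 19 = 18 -> exactly as logged
step 2: acc = 18 + -17 = 1 -> confirmed correct
step 3: acc = 1 + -7 = -6 -> agrees with the transcript
step 4: acc = -6 + 4 = -2 -> matches
step 5: acc = -2 + 0 = -2 -> exactly as logged
step 6: acc = -2 + -2 = -4 -> same as recorded
step 7: acc = -4 + 20 = 16 -> in agreement
Every step is consistent.

no error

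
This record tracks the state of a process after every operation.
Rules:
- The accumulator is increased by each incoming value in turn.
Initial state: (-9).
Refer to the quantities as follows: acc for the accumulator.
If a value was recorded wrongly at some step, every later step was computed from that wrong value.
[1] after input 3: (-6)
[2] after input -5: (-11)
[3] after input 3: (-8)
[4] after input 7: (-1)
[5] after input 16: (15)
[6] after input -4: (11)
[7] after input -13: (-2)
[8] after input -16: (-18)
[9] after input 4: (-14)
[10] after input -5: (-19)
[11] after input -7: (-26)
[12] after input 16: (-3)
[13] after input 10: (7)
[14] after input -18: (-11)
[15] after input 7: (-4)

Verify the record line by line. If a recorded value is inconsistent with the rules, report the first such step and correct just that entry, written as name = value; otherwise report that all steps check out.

Recomputing the run from the initial state:
step 1: acc = -6
step 2: acc = -11
step 3: acc = -8
step 4: acc = -1
step 5: acc = 15
step 6: acc = 11
step 7: acc = -2
step 8: acc = -18
step 9: acc = -14
step 10: acc = -19
step 11: acc = -26
step 12: acc = -10
step 13: acc = 0
step 14: acc = -18
step 15: acc = -11
The first disagreement with the record is at step 12, where the value should be acc = -10.

step 12, acc = -10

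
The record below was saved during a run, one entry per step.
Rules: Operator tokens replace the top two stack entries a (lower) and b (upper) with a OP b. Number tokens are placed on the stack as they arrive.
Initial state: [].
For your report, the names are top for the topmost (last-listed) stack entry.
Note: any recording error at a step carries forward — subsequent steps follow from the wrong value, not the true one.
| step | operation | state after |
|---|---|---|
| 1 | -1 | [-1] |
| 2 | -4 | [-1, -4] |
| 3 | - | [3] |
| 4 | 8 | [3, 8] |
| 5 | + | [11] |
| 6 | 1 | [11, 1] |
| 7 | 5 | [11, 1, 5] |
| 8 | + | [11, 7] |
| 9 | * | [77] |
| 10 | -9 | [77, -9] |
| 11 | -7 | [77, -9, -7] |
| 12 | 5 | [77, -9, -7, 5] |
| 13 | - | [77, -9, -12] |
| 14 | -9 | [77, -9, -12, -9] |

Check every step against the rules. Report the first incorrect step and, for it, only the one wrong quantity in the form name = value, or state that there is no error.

step 8, top = 6

step 1: push -1: top = -1 -> consistent with the record
step 2: push -4: top = -4 -> exactly as logged
step 3: -1 - -4 = 3 -> exactly as logged
step 4: push 8: top = 8 -> verified
step 5: 3 + 8 = 11 -> exactly as logged
step 6: push 1: top = 1 -> checks out
step 7: push 5: top = 5 -> same as recorded
step 8: 1 + 5 = 6 -> first mismatch against the record
So the first discrepancy is step 8, where the right value is top = 6.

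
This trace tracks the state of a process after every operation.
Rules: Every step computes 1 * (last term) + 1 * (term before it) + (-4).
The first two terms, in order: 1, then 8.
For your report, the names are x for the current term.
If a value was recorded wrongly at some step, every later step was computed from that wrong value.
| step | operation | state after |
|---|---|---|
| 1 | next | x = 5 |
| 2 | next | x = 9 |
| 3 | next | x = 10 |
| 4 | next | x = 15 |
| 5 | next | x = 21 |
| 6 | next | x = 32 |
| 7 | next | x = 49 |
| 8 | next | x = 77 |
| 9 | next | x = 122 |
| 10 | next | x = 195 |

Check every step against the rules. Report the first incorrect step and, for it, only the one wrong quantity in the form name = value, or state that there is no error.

no error

Step 1: x = 1*(8) + (1)*(1) + (-4) = 5 — checks out.
Step 2: x = 1*(5) + (1)*(8) + (-4) = 9 — same as recorded.
Step 3: x = 1*(9) + (1)*(5) + (-4) = 10 — checks out.
Step 4: x = 1*(10) + (1)*(9) + (-4) = 15 — same as recorded.
Step 5: x = 1*(15) + (1)*(10) + (-4) = 21 — checks out.
Step 6: x = 1*(21) + (1)*(15) + (-4) = 32 — same as recorded.
Step 7: x = 1*(32) + (1)*(21) + (-4) = 49 — confirmed correct.
Step 8: x = 1*(49) + (1)*(32) + (-4) = 77 — same as recorded.
Step 9: x = 1*(77) + (1)*(49) + (-4) = 122 — consistent with the trace.
Step 10: x = 1*(122) + (1)*(77) + (-4) = 195 — matches.
The recomputation confirms every line.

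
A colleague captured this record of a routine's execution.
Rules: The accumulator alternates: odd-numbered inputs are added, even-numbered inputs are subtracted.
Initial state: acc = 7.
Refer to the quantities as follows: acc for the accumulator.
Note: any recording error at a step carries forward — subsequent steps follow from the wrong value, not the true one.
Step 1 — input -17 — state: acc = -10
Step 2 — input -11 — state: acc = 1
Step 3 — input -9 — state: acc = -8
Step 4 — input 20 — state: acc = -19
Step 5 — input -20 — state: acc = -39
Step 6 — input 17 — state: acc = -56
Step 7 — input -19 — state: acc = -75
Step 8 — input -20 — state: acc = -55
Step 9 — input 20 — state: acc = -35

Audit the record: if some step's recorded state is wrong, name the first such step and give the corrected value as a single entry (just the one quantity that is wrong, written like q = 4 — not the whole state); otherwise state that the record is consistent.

step 4, acc = -28

Recomputing the run from the initial state:
step 1: acc = -10
step 2: acc = 1
step 3: acc = -8
step 4: acc = -28
step 5: acc = -48
step 6: acc = -65
step 7: acc = -84
step 8: acc = -64
step 9: acc = -44
The first disagreement with the record is at step 4, where the value should be acc = -28.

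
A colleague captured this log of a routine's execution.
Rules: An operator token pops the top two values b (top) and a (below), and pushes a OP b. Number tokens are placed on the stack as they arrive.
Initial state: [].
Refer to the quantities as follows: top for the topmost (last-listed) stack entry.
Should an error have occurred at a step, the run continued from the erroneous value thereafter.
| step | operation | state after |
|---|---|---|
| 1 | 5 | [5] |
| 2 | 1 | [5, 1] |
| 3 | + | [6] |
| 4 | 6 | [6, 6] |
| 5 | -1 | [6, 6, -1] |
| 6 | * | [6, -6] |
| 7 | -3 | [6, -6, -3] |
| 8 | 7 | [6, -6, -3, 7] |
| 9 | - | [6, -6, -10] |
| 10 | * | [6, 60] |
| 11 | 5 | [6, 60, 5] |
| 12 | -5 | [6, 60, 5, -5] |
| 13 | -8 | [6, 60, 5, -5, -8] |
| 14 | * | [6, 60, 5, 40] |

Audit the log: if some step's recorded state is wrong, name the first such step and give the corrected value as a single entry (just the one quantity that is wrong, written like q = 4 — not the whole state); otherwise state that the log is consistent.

Recomputing the run from the initial state:
step 1: [5]
step 2: [5, 1]
step 3: [6]
step 4: [6, 6]
step 5: [6, 6, -1]
step 6: [6, -6]
step 7: [6, -6, -3]
step 8: [6, -6, -3, 7]
step 9: [6, -6, -10]
step 10: [6, 60]
step 11: [6, 60, 5]
step 12: [6, 60, 5, -5]
step 13: [6, 60, 5, -5, -8]
step 14: [6, 60, 5, 40]
This matches the log at every step.

no error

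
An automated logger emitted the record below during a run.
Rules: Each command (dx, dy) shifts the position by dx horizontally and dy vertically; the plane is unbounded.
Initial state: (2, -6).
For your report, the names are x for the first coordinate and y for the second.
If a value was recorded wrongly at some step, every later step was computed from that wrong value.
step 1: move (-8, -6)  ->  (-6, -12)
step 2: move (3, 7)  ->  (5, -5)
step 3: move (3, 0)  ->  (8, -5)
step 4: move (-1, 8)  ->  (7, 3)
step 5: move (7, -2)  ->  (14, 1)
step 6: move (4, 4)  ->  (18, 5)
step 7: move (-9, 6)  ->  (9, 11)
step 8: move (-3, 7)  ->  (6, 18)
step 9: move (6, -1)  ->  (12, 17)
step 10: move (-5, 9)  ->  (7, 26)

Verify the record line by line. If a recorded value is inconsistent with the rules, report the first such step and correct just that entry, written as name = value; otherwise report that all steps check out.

step 2, x = -3

Step 1: x = 2 + (-8) = -6, y = -6 + (-6) = -12 — matches.
Step 2: x = -6 + (3) = -3, y = -12 + (7) = -5 — the record disagrees here.
Step 2 is the first one off; corrected, x = -3.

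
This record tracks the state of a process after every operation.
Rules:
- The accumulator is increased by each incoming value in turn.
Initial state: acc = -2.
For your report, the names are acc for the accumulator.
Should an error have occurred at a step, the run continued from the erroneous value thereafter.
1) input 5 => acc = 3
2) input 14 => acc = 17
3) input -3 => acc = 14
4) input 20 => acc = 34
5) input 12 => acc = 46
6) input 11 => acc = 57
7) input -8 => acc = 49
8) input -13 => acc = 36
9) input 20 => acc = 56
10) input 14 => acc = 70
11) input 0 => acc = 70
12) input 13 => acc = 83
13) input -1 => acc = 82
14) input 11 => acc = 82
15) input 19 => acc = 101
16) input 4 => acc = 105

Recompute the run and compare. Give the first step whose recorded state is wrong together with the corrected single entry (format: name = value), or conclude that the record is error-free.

step 14, acc = 93

Recomputing the run from the initial state:
step 1: acc = 3
step 2: acc = 17
step 3: acc = 14
step 4: acc = 34
step 5: acc = 46
step 6: acc = 57
step 7: acc = 49
step 8: acc = 36
step 9: acc = 56
step 10: acc = 70
step 11: acc = 70
step 12: acc = 83
step 13: acc = 82
step 14: acc = 93
step 15: acc = 112
step 16: acc = 116
The first disagreement with the record is at step 14, where the value should be acc = 93.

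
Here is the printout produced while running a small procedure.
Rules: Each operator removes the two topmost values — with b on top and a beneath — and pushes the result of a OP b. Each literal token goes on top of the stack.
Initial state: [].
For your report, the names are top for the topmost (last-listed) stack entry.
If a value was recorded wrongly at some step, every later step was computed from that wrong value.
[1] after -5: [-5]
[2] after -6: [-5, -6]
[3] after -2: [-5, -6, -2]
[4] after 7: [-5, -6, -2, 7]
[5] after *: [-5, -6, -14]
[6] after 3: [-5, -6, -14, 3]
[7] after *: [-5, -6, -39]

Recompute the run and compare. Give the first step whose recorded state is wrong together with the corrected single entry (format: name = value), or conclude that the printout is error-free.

step 1: push -5: top = -5 -> exactly as logged
step 2: push -6: top = -6 -> in agreement
step 3: push -2: top = -2 -> checks out
step 4: push 7: top = 7 -> exactly as logged
step 5: -2 * 7 = -14 -> same as recorded
step 6: push 3: top = 3 -> consistent with the printout
step 7: -14 * 3 = -42 -> the printout has a different value
So the first discrepancy is step 7, where the right value is top = -42.

step 7, top = -42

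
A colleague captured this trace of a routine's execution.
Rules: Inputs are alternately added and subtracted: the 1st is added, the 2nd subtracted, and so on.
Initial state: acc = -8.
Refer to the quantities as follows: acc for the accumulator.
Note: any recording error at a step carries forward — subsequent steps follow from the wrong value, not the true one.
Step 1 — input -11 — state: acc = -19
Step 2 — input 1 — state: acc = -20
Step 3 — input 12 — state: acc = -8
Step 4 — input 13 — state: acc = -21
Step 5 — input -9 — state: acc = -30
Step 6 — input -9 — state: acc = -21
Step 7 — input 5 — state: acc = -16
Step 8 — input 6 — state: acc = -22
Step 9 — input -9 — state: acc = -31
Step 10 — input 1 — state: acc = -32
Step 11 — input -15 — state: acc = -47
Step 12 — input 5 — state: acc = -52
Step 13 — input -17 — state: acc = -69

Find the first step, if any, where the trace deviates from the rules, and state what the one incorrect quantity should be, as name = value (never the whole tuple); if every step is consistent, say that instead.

step 1: acc = -8 + -11 = -19 -> exactly as logged
step 2: acc = -19 - 1 = -20 -> in agreement
step 3: acc = -20 + 12 = -8 -> consistent with the trace
step 4: acc = -8 - 13 = -21 -> exactly as logged
step 5: acc = -21 + -9 = -30 -> exactly as logged
step 6: acc = -30 - -9 = -21 -> confirmed correct
step 7: acc = -21 + 5 = -16 -> agrees with the trace
step 8: acc = -16 - 6 = -22 -> checks out
step 9: acc = -22 + -9 = -31 -> checks out
step 10: acc = -31 - 1 = -32 -> agrees with the trace
step 11: acc = -32 + -15 = -47 -> agrees with the trace
step 12: acc = -47 - 5 = -52 -> matches
step 13: acc = -52 + -17 = -69 -> agrees with the trace
All steps check out; nothing to correct.

no error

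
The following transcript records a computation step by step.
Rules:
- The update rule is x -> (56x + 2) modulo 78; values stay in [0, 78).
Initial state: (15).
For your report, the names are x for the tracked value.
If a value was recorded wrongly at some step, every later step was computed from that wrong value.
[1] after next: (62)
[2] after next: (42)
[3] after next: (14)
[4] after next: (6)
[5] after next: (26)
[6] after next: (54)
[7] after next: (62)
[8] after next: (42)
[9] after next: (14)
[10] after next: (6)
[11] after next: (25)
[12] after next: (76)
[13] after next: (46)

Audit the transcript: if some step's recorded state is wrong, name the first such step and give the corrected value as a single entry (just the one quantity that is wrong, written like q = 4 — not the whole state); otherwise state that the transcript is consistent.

Recomputing the run from the initial state:
step 1: x = 62
step 2: x = 42
step 3: x = 14
step 4: x = 6
step 5: x = 26
step 6: x = 54
step 7: x = 62
step 8: x = 42
step 9: x = 14
step 10: x = 6
step 11: x = 26
step 12: x = 54
step 13: x = 62
The first disagreement with the transcript is at step 11, where the value should be x = 26.

step 11, x = 26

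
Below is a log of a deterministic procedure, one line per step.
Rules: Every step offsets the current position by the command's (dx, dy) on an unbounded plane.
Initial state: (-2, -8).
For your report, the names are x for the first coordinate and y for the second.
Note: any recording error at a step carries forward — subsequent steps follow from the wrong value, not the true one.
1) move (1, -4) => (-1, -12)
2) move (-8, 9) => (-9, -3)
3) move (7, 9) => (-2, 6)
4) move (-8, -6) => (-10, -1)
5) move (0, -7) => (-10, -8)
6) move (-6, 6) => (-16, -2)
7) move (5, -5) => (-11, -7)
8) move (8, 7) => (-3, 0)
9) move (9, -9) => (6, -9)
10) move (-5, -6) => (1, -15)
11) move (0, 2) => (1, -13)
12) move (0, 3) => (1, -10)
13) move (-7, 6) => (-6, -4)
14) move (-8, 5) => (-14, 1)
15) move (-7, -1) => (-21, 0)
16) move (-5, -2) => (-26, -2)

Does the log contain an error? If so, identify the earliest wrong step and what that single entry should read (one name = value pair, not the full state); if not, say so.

step 4, y = 0

Recomputing the run from the initial state:
step 1: x = -1, y = -12
step 2: x = -9, y = -3
step 3: x = -2, y = 6
step 4: x = -10, y = 0
step 5: x = -10, y = -7
step 6: x = -16, y = -1
step 7: x = -11, y = -6
step 8: x = -3, y = 1
step 9: x = 6, y = -8
step 10: x = 1, y = -14
step 11: x = 1, y = -12
step 12: x = 1, y = -9
step 13: x = -6, y = -3
step 14: x = -14, y = 2
step 15: x = -21, y = 1
step 16: x = -26, y = -1
The first disagreement with the log is at step 4, where the value should be y = 0.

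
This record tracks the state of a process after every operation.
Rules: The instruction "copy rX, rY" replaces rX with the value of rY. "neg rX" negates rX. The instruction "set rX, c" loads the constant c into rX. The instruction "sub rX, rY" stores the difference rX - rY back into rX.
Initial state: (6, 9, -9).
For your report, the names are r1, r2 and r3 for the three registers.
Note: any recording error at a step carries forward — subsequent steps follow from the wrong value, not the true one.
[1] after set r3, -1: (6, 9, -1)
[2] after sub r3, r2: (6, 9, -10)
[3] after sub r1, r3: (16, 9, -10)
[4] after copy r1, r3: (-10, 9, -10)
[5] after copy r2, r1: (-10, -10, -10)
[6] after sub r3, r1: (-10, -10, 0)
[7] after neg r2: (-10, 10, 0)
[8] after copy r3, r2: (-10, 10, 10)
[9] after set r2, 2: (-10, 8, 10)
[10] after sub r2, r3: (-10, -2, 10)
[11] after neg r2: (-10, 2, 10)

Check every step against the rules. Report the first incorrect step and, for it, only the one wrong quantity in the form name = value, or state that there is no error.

Recomputing the run from the initial state:
step 1: r1 = 6, r2 = 9, r3 = -1
step 2: r1 = 6, r2 = 9, r3 = -10
step 3: r1 = 16, r2 = 9, r3 = -10
step 4: r1 = -10, r2 = 9, r3 = -10
step 5: r1 = -10, r2 = -10, r3 = -10
step 6: r1 = -10, r2 = -10, r3 = 0
step 7: r1 = -10, r2 = 10, r3 = 0
step 8: r1 = -10, r2 = 10, r3 = 10
step 9: r1 = -10, r2 = 2, r3 = 10
step 10: r1 = -10, r2 = -8, r3 = 10
step 11: r1 = -10, r2 = 8, r3 = 10
The first disagreement with the record is at step 9, where the value should be r2 = 2.

step 9, r2 = 2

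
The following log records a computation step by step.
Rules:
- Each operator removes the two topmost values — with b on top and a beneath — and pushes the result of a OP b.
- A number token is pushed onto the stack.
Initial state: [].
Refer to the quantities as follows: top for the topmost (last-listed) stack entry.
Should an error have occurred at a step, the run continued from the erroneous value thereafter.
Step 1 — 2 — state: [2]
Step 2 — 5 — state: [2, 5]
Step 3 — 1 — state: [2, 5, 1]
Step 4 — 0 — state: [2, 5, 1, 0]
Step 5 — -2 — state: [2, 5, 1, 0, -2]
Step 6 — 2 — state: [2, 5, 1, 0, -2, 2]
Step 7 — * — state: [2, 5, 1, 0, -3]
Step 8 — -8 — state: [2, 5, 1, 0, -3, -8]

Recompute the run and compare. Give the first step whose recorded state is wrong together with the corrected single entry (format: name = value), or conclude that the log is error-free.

Step 1: push 2: top = 2 — matches.
Step 2: push 5: top = 5 — checks out.
Step 3: push 1: top = 1 — consistent with the log.
Step 4: push 0: top = 0 — checks out.
Step 5: push -2: top = -2 — checks out.
Step 6: push 2: top = 2 — confirmed correct.
Step 7: -2 * 2 = -4 — this is not what the log shows.
Step 7 is the first one off; corrected, top = -4.

step 7, top = -4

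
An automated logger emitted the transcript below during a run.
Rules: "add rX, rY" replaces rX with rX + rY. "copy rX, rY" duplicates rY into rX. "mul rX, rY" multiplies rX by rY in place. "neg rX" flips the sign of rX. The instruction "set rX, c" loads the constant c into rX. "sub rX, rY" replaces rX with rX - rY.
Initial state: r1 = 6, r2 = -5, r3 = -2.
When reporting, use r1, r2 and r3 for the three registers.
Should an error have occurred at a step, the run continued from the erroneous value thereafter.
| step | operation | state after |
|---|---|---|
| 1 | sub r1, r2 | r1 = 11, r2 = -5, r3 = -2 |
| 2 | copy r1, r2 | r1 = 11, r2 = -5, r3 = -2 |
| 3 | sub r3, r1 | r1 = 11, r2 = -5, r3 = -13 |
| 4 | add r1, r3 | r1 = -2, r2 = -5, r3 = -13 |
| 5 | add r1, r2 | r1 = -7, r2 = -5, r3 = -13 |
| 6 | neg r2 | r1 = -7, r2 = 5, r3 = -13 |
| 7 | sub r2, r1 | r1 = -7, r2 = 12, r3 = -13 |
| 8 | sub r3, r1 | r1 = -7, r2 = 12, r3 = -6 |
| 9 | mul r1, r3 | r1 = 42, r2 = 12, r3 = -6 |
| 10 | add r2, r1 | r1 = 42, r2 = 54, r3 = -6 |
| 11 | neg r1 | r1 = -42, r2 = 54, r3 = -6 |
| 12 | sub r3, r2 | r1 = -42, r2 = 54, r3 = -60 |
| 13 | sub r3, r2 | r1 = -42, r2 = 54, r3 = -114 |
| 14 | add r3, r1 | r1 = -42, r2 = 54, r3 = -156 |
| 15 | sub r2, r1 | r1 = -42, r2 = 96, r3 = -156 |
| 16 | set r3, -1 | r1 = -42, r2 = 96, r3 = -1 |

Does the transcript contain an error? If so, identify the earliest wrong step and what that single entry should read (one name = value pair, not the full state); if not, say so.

Recomputing the run from the initial state:
step 1: r1 = 11, r2 = -5, r3 = -2
step 2: r1 = -5, r2 = -5, r3 = -2
step 3: r1 = -5, r2 = -5, r3 = 3
step 4: r1 = -2, r2 = -5, r3 = 3
step 5: r1 = -7, r2 = -5, r3 = 3
step 6: r1 = -7, r2 = 5, r3 = 3
step 7: r1 = -7, r2 = 12, r3 = 3
step 8: r1 = -7, r2 = 12, r3 = 10
step 9: r1 = -70, r2 = 12, r3 = 10
step 10: r1 = -70, r2 = -58, r3 = 10
step 11: r1 = 70, r2 = -58, r3 = 10
step 12: r1 = 70, r2 = -58, r3 = 68
step 13: r1 = 70, r2 = -58, r3 = 126
step 14: r1 = 70, r2 = -58, r3 = 196
step 15: r1 = 70, r2 = -128, r3 = 196
step 16: r1 = 70, r2 = -128, r3 = -1
The first disagreement with the transcript is at step 2, where the value should be r1 = -5.

step 2, r1 = -5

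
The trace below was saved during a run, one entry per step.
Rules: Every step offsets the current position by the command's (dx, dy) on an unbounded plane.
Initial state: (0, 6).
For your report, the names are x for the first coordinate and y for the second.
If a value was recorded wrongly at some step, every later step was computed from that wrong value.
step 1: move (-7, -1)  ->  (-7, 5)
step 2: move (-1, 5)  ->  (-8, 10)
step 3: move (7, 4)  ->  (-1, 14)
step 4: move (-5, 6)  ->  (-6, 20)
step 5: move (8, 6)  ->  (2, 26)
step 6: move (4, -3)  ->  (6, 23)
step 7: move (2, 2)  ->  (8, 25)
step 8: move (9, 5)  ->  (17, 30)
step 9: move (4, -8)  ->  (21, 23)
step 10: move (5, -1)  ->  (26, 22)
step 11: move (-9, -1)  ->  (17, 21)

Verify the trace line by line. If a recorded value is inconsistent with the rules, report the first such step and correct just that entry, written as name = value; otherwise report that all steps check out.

step 9, y = 22

Step 1: x = 0 + (-7) = -7, y = 6 + (-1) = 5 — in agreement.
Step 2: x = -7 + (-1) = -8, y = 5 + (5) = 10 — no discrepancy.
Step 3: x = -8 + (7) = -1, y = 10 + (4) = 14 — same as recorded.
Step 4: x = -1 + (-5) = -6, y = 14 + (6) = 20 — same as recorded.
Step 5: x = -6 + (8) = 2, y = 20 + (6) = 26 — verified.
Step 6: x = 2 + (4) = 6, y = 26 + (-3) = 23 — matches.
Step 7: x = 6 + (2) = 8, y = 23 + (2) = 25 — checks out.
Step 8: x = 8 + (9) = 17, y = 25 + (5) = 30 — no discrepancy.
Step 9: x = 17 + (4) = 21, y = 30 + (-8) = 22 — the trace disagrees here.
That makes step 9 the first incorrect line — y = 22 is what it should show.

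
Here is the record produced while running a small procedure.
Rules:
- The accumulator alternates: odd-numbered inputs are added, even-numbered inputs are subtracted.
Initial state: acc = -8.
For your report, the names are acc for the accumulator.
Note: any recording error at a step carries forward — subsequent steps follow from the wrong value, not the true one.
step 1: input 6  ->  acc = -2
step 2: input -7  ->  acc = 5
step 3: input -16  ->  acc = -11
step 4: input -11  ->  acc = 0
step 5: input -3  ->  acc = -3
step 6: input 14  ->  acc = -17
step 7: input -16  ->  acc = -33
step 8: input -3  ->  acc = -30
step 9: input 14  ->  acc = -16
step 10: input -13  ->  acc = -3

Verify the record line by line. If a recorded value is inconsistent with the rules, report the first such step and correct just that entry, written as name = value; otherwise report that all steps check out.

Step 1: acc = -8 + 6 = -2 — same as recorded.
Step 2: acc = -2 - -7 = 5 — checks out.
Step 3: acc = 5 + -16 = -11 — in agreement.
Step 4: acc = -11 - -11 = 0 — confirmed correct.
Step 5: acc = 0 + -3 = -3 — checks out.
Step 6: acc = -3 - 14 = -17 — agrees with the record.
Step 7: acc = -17 + -16 = -33 — checks out.
Step 8: acc = -33 - -3 = -30 — verified.
Step 9: acc = -30 + 14 = -16 — consistent with the record.
Step 10: acc = -16 - -13 = -3 — consistent with the record.
All entries verified; no error found.

no error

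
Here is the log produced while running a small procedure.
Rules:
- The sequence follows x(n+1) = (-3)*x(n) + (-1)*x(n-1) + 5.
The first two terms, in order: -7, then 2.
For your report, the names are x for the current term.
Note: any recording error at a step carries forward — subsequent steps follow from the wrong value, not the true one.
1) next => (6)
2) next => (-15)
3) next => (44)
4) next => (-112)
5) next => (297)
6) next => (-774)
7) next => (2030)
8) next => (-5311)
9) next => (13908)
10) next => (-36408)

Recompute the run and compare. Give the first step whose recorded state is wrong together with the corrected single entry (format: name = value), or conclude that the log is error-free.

step 1: x = -3*(2) + (-1)*(-7) + (5) = 6 -> no discrepancy
step 2: x = -3*(6) + (-1)*(2) + (5) = -15 -> verified
step 3: x = -3*(-15) + (-1)*(6) + (5) = 44 -> matches
step 4: x = -3*(44) + (-1)*(-15) + (5) = -112 -> verified
step 5: x = -3*(-112) + (-1)*(44) + (5) = 297 -> matches
step 6: x = -3*(297) + (-1)*(-112) + (5) = -774 -> consistent with the log
step 7: x = -3*(-774) + (-1)*(297) + (5) = 2030 -> no discrepancy
step 8: x = -3*(2030) + (-1)*(-774) + (5) = -5311 -> checks out
step 9: x = -3*(-5311) + (-1)*(2030) + (5) = 13908 -> exactly as logged
step 10: x = -3*(13908) + (-1)*(-5311) + (5) = -36408 -> no discrepancy
All steps check out; nothing to correct.

no error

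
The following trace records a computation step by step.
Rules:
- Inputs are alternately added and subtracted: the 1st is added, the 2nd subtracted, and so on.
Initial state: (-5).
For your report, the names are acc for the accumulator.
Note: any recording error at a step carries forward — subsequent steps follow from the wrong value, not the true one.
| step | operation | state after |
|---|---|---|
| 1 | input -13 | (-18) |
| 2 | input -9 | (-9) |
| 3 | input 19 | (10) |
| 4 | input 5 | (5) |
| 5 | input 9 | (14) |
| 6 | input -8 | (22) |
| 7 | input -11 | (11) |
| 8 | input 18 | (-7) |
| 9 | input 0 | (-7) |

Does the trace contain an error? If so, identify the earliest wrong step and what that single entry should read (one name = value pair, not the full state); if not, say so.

Recomputing the run from the initial state:
step 1: acc = -18
step 2: acc = -9
step 3: acc = 10
step 4: acc = 5
step 5: acc = 14
step 6: acc = 22
step 7: acc = 11
step 8: acc = -7
step 9: acc = -7
This matches the trace at every step.

no error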